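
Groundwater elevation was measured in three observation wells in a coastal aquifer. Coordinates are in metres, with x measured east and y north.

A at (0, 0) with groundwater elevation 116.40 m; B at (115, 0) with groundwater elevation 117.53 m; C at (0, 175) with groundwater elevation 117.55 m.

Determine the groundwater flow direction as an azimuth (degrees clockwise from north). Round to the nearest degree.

236°

∂h/∂x = (117.53 − 116.40) / (115 − 0) = +0.009826
∂h/∂y = (117.55 − 116.40) / (175 − 0) = +0.006571
Flow direction (−∇h) has components (-0.009826 E, -0.006571 N).
Azimuth = atan2(E, N) = atan2(-0.009826, -0.006571) = 236.2° ≈ 236°.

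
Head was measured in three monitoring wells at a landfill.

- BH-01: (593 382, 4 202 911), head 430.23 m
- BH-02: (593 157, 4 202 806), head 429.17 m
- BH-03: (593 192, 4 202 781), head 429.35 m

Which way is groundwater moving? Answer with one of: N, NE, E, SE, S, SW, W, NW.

Differences from BH-01: to BH-02 (Δx, Δy, Δh) = (-225, -105, -1.06); to BH-03 = (-190, -130, -0.88).
Determinant of the coordinate differences = (-225)·(-130) − (-190)·(-105) = 9300.
∂h/∂x = [(-1.06)·(-130) − (-0.88)·(-105)] / 9300 = +0.004882
∂h/∂y = [(-225)·(-0.88) − (-190)·(-1.06)] / 9300 = -0.0003656
Flow = −∇h = (-0.004882 east, +0.0003656 north), which points west.

W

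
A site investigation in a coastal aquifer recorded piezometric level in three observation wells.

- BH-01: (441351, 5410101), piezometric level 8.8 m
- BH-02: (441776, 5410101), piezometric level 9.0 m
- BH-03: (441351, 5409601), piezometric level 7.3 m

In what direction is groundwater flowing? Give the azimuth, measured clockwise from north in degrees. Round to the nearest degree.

∂h/∂x = (9.0 − 8.8) / (441776 − 441351) = +0.0004706
∂h/∂y = (7.3 − 8.8) / (5409601 − 5410101) = +0.003000
Flow direction (−∇h) has components (-0.0004706 E, -0.003000 N).
Azimuth = atan2(E, N) = atan2(-0.0004706, -0.003000) = 188.9° ≈ 189°.

189°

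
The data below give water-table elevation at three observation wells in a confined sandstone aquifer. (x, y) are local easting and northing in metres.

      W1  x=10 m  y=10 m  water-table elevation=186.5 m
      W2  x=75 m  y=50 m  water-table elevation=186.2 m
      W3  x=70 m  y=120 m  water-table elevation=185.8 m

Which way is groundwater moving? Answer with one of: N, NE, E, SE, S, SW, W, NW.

Taking W1 as reference: W2−W1 = (65, 40, -0.3); W3−W1 = (60, 110, -0.7).
Solve a·Δx + b·Δy = Δh: det = 65·110 − 60·40 = 4750.
∂h/∂x = [(-0.3)·110 − (-0.7)·40] / 4750 = -0.001053
∂h/∂y = [65·(-0.7) − 60·(-0.3)] / 4750 = -0.005789
Flow = −∇h = (+0.001053 east, +0.005789 north), which points north.

N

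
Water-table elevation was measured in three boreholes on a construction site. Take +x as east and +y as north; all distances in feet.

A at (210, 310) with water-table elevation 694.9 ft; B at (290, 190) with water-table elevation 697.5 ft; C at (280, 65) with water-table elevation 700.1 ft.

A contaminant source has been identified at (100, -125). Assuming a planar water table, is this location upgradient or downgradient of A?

Three-point gradient (reference A): Δ to B = (80, -120, +2.6), Δ to C = (70, -245, +5.2).
∂h/∂x = +0.001161, ∂h/∂y = -0.02089 (det = -11200).
Head at (100, -125) = 694.9 + (+0.001161)·(-110) + (-0.02089)·(-435) = 703.86 ft.
That is higher than the 694.9 ft at A, so the point is upgradient.

upgradient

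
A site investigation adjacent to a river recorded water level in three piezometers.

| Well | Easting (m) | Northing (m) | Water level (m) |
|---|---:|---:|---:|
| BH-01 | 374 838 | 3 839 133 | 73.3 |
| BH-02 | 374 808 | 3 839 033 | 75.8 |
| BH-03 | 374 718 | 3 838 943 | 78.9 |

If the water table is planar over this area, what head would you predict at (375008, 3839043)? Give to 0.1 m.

Differences from BH-01: to BH-02 (Δx, Δy, Δh) = (-30, -100, +2.5); to BH-03 = (-120, -190, +5.6).
Solve a·Δx + b·Δy = Δh: det = (-30)·(-190) − (-120)·(-100) = -6300.
∂h/∂x = [(+2.5)·(-190) − (+5.6)·(-100)] / -6300 = -0.01349
∂h/∂y = [(-30)·(+5.6) − (-120)·(+2.5)] / -6300 = -0.02095
h(375008, 3839043) = 73.3 + (-0.01349)·(170) + (-0.02095)·(-90) = 73.3 -2.294 +1.886 = 72.892 m.

72.9 m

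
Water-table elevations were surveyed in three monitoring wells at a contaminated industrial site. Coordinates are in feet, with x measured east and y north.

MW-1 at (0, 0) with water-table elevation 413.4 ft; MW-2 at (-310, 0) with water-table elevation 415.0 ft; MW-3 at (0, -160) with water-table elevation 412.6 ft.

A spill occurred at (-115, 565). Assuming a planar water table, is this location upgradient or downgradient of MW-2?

∂h/∂x = (415.0 − 413.4) / (-310 − 0) = -0.005161
∂h/∂y = (412.6 − 413.4) / (-160 − 0) = +0.005000
Head at (-115, 565) = 413.4 + (-0.005161)·(-115) + (+0.005000)·(565) = 416.82 ft.
That is higher than the 415.0 ft at MW-2, so the point is upgradient.

upgradient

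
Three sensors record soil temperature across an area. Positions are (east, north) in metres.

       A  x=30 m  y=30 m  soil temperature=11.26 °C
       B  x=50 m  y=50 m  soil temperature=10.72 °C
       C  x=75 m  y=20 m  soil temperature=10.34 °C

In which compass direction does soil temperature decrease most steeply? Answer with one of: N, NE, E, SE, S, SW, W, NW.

E

Three-point gradient (reference A): Δ to B = (20, 20, -0.54), Δ to C = (45, -10, -0.92).
∂T/∂x = -0.02164, ∂T/∂y = -0.005364 (det = -1100).
Steepest decrease is along −∇f = (+0.02164 E, +0.005364 N) → east.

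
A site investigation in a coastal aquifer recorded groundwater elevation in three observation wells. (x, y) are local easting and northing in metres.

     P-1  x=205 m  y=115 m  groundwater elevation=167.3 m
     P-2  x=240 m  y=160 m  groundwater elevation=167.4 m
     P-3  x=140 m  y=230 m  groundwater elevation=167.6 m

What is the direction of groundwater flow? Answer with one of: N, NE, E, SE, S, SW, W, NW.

Differences from P-1: to P-2 (Δx, Δy, Δh) = (35, 45, +0.1); to P-3 = (-65, 115, +0.3).
Solve a·Δx + b·Δy = Δh: det = 35·115 − (-65)·45 = 6950.
∂h/∂x = [(+0.1)·115 − (+0.3)·45] / 6950 = -0.0002878
∂h/∂y = [35·(+0.3) − (-65)·(+0.1)] / 6950 = +0.002446
Flow = −∇h = (+0.0002878 east, -0.002446 north), which points south.

S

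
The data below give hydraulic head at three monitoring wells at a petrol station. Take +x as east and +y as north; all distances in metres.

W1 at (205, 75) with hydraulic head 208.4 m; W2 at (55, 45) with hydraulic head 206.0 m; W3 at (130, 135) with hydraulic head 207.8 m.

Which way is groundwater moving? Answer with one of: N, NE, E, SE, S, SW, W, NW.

SW

With h = a·x + b·y + c and W1 as origin, the differences give:
  (-150)·a + (-30)·b = -2.4
  (-75)·a + 60·b = -0.6
Eliminate b (×60 and ×(-30), subtract): -11250·a = -162.00 → a = ∂h/∂x = +0.01440
Back-substitute: b = ∂h/∂y = +0.008000.
Flow = −∇h = (-0.01440 east, -0.008000 north), which points southwest.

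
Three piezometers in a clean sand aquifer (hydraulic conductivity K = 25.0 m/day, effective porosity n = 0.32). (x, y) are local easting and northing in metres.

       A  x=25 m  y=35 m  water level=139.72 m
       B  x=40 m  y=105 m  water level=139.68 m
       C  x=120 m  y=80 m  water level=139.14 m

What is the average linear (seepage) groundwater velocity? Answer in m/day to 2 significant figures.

0.51 m/day

Taking A as reference: B−A = (15, 70, -0.04); C−A = (95, 45, -0.58).
Solve a·Δx + b·Δy = Δh: det = 15·45 − 95·70 = -5975.
∂h/∂x = [(-0.04)·45 − (-0.58)·70] / -5975 = -0.006494
∂h/∂y = [15·(-0.58) − 95·(-0.04)] / -5975 = +0.0008201
|∇h| = √(-0.006494² + 0.0008201²) = 0.006546
Seepage velocity v = K·i/n = 25.0 × 0.006546 / 0.32 = 0.5114 m/day.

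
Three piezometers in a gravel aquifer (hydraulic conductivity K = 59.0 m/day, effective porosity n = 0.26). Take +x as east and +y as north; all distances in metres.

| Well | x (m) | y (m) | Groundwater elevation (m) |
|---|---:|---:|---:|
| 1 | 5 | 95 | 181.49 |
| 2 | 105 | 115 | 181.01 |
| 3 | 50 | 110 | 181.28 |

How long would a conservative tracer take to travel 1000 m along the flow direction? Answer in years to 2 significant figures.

2.4 years

With h = a·x + b·y + c and 1 as origin, the differences give:
  100·a + 20·b = -0.48
  45·a + 15·b = -0.21
Eliminate b (×15 and ×20, subtract): 600·a = -3.000 → a = ∂h/∂x = -0.005000
Back-substitute: b = ∂h/∂y = +0.001000.
|∇h| = √(-0.005000² + 0.001000²) = 0.005099
Seepage velocity v = K·i/n = 59.0 × 0.005099 / 0.26 = 1.157 m/day.
t = 1000 / 1.157 = 864.3 days = 2.37 years.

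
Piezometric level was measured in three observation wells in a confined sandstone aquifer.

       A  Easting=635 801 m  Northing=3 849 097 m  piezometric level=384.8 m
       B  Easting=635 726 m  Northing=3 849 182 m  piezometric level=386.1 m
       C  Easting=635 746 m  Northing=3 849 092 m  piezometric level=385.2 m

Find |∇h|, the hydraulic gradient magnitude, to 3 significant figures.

Taking A as reference: B−A = (-75, 85, +1.3); C−A = (-55, -5, +0.4).
Determinant of the coordinate differences = (-75)·(-5) − (-55)·85 = 5050.
∂h/∂x = [(+1.3)·(-5) − (+0.4)·85] / 5050 = -0.008020
∂h/∂y = [(-75)·(+0.4) − (-55)·(+1.3)] / 5050 = +0.008218
|∇h| = √(-0.008020² + 0.008218²) = 0.01148

0.0115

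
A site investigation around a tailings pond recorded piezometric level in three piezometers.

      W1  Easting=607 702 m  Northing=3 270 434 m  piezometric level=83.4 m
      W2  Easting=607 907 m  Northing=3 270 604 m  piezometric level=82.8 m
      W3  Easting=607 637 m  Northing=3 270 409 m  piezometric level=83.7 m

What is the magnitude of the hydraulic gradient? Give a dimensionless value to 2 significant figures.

Differences from W1: to W2 (Δx, Δy, Δh) = (205, 170, -0.6); to W3 = (-65, -25, +0.3).
Determinant of the coordinate differences = 205·(-25) − (-65)·170 = 5925.
∂h/∂x = [(-0.6)·(-25) − (+0.3)·170] / 5925 = -0.006076
∂h/∂y = [205·(+0.3) − (-65)·(-0.6)] / 5925 = +0.003797
|∇h| = √(-0.006076² + 0.003797²) = 0.007165

0.0072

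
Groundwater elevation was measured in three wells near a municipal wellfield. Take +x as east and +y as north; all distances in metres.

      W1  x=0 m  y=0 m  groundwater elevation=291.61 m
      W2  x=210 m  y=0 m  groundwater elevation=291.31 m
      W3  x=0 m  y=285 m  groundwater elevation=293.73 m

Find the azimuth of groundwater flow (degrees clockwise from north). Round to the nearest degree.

∂h/∂x = (291.31 − 291.61) / (210 − 0) = -0.001429
∂h/∂y = (293.73 − 291.61) / (285 − 0) = +0.007439
Flow direction (−∇h) has components (+0.001429 E, -0.007439 N).
Azimuth = atan2(E, N) = atan2(+0.001429, -0.007439) = 169.1° ≈ 169°.

169°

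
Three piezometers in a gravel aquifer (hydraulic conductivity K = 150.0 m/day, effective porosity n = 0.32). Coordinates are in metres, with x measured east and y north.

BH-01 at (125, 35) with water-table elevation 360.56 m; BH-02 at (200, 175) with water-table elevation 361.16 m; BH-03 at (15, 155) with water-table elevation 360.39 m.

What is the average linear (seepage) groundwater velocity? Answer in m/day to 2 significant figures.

2.1 m/day

Taking BH-01 as reference: BH-02−BH-01 = (75, 140, +0.60); BH-03−BH-01 = (-110, 120, -0.17).
Determinant of the coordinate differences = 75·120 − (-110)·140 = 24400.
∂h/∂x = [(+0.60)·120 − (-0.17)·140] / 24400 = +0.003926
∂h/∂y = [75·(-0.17) − (-110)·(+0.60)] / 24400 = +0.002182
|∇h| = √(0.003926² + 0.002182²) = 0.004492
Seepage velocity v = K·i/n = 150.0 × 0.004492 / 0.32 = 2.106 m/day.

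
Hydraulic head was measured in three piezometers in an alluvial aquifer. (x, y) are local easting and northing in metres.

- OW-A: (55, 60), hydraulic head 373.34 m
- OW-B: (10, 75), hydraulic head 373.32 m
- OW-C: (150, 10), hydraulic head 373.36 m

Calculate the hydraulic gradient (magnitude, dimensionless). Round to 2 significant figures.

Three-point gradient (reference OW-A): Δ to OW-B = (-45, 15, -0.02), Δ to OW-C = (95, -50, +0.02).
∂h/∂x = +0.0008485, ∂h/∂y = +0.001212 (det = 825).
|∇h| = √(0.0008485² + 0.001212²) = 0.001479

0.0015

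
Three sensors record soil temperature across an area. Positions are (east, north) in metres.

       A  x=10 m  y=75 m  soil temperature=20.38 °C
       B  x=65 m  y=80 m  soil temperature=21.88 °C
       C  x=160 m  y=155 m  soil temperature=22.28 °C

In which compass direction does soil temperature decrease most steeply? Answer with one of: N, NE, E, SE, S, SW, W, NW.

NW

Differences from A: to B (Δx, Δy, Δh) = (55, 5, +1.50); to C = (150, 80, +1.90).
Solve a·Δx + b·Δy = ΔT: det = 55·80 − 150·5 = 3650.
∂T/∂x = [(+1.50)·80 − (+1.90)·5] / 3650 = +0.03027
∂T/∂y = [55·(+1.90) − 150·(+1.50)] / 3650 = -0.03301
Steepest decrease is along −∇f = (-0.03027 E, +0.03301 N) → northwest.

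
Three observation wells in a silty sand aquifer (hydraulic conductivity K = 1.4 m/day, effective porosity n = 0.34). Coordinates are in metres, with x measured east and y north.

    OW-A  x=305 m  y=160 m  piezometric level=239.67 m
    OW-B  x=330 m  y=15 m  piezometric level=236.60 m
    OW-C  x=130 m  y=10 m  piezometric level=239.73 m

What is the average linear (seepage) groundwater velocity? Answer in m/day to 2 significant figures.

With h = a·x + b·y + c and OW-A as origin, the differences give:
  25·a + (-145)·b = -3.07
  (-175)·a + (-150)·b = +0.06
Eliminate b (×(-150) and ×(-145), subtract): -29125·a = 469.200 → a = ∂h/∂x = -0.01611
Back-substitute: b = ∂h/∂y = +0.01839.
|∇h| = √(-0.01611² + 0.01839²) = 0.02445
Seepage velocity v = K·i/n = 1.4 × 0.02445 / 0.34 = 0.1007 m/day.

0.10 m/day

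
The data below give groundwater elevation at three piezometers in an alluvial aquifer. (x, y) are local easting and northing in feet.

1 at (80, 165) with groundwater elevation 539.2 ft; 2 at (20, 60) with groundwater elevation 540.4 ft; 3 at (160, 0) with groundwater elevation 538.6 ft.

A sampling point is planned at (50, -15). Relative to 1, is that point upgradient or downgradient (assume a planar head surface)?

Differences from 1: to 2 (Δx, Δy, Δh) = (-60, -105, +1.2); to 3 = (80, -165, -0.6).
Solve a·Δx + b·Δy = Δh: det = (-60)·(-165) − 80·(-105) = 18300.
∂h/∂x = [(+1.2)·(-165) − (-0.6)·(-105)] / 18300 = -0.01426
∂h/∂y = [(-60)·(-0.6) − 80·(+1.2)] / 18300 = -0.003279
Head at (50, -15) = 539.2 + (-0.01426)·(-30) + (-0.003279)·(-180) = 540.22 ft.
That is higher than the 539.2 ft at 1, so the point is upgradient.

upgradient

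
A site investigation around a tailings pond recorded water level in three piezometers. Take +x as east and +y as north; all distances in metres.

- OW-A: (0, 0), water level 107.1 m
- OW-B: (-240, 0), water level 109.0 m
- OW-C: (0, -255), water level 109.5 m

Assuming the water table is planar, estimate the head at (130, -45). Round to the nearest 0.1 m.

∂h/∂x = (109.0 − 107.1) / (-240 − 0) = -0.007917
∂h/∂y = (109.5 − 107.1) / (-255 − 0) = -0.009412
h(130, -45) = 107.1 + (-0.007917)·(130) + (-0.009412)·(-45) = 107.1 -1.029 +0.424 = 106.494 m.

106.5 m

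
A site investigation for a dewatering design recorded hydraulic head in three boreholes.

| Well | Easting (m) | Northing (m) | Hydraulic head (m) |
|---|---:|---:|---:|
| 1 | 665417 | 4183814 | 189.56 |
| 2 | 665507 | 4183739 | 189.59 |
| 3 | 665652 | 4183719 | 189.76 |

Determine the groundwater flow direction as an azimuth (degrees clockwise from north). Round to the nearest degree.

Differences from 1: to 2 (Δx, Δy, Δh) = (90, -75, +0.03); to 3 = (235, -95, +0.20).
Solve a·Δx + b·Δy = Δh: det = 90·(-95) − 235·(-75) = 9075.
∂h/∂x = [(+0.03)·(-95) − (+0.20)·(-75)] / 9075 = +0.001339
∂h/∂y = [90·(+0.20) − 235·(+0.03)] / 9075 = +0.001207
Flow direction (−∇h) has components (-0.001339 E, -0.001207 N).
Azimuth = atan2(E, N) = atan2(-0.001339, -0.001207) = 228.0° ≈ 228°.

228°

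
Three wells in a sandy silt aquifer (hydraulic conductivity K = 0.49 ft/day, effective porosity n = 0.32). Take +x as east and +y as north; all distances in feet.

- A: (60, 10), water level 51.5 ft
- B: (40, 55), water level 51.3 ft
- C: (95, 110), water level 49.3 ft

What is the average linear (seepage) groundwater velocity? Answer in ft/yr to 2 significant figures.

15 ft/yr

With h = a·x + b·y + c and A as origin, the differences give:
  (-20)·a + 45·b = -0.2
  35·a + 100·b = -2.2
Eliminate b (×100 and ×45, subtract): -3575·a = 79.00 → a = ∂h/∂x = -0.02210
Back-substitute: b = ∂h/∂y = -0.01427.
|∇h| = √(-0.02210² + -0.01427²) = 0.02631
Seepage velocity v = K·i/n = 0.49 × 0.02631 / 0.32 = 0.04029 ft/day = 14.72 ft/yr.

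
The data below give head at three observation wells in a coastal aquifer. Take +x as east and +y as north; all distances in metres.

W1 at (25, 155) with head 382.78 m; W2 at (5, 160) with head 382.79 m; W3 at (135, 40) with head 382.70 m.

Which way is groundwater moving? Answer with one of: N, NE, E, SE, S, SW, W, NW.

Differences from W1: to W2 (Δx, Δy, Δh) = (-20, 5, +0.01); to W3 = (110, -115, -0.08).
Solve a·Δx + b·Δy = Δh: det = (-20)·(-115) − 110·5 = 1750.
∂h/∂x = [(+0.01)·(-115) − (-0.08)·5] / 1750 = -0.0004286
∂h/∂y = [(-20)·(-0.08) − 110·(+0.01)] / 1750 = +0.0002857
Flow = −∇h = (+0.0004286 east, -0.0002857 north), which points southeast.

SE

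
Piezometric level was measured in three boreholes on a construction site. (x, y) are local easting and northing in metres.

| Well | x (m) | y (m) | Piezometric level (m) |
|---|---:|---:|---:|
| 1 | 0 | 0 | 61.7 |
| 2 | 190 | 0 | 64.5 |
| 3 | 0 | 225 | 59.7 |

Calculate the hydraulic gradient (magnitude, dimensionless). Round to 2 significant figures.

∂h/∂x = (64.5 − 61.7) / (190 − 0) = +0.01474
∂h/∂y = (59.7 − 61.7) / (225 − 0) = -0.008889
|∇h| = √(0.01474² + -0.008889²) = 0.01721

0.017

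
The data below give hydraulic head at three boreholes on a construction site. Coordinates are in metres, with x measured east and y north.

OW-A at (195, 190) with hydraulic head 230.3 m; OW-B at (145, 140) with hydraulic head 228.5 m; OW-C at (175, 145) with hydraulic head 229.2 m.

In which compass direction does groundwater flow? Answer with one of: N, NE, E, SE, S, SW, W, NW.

SW

Three-point gradient (reference OW-A): Δ to OW-B = (-50, -50, -1.8), Δ to OW-C = (-20, -45, -1.1).
∂h/∂x = +0.02080, ∂h/∂y = +0.01520 (det = 1250).
Flow = −∇h = (-0.02080 east, -0.01520 north), which points southwest.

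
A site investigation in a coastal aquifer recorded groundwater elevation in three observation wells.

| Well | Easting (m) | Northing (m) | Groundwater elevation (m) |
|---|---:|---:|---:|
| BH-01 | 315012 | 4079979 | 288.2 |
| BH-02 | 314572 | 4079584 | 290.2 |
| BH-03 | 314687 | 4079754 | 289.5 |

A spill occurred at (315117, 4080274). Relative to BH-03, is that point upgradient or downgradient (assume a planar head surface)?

With h = a·x + b·y + c and BH-01 as origin, the differences give:
  (-440)·a + (-395)·b = +2.0
  (-325)·a + (-225)·b = +1.3
Eliminate b (×(-225) and ×(-395), subtract): -29375·a = 63.50 → a = ∂h/∂x = -0.002162
Back-substitute: b = ∂h/∂y = -0.002655.
Head at (315117, 4080274) = 288.2 + (-0.002162)·(105) + (-0.002655)·(295) = 287.19 m.
That is lower than the 289.5 m at BH-03, so the point is downgradient.

downgradient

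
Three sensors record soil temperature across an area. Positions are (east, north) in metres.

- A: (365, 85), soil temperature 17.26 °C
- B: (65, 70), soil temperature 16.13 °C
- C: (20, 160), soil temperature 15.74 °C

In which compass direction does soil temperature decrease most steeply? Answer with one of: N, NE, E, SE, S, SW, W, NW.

NW

Differences from A: to B (Δx, Δy, Δh) = (-300, -15, -1.13); to C = (-345, 75, -1.52).
Solve a·Δx + b·Δy = ΔT: det = (-300)·75 − (-345)·(-15) = -27675.
∂T/∂x = [(-1.13)·75 − (-1.52)·(-15)] / -27675 = +0.003886
∂T/∂y = [(-300)·(-1.52) − (-345)·(-1.13)] / -27675 = -0.002390
Steepest decrease is along −∇f = (-0.003886 E, +0.002390 N) → northwest.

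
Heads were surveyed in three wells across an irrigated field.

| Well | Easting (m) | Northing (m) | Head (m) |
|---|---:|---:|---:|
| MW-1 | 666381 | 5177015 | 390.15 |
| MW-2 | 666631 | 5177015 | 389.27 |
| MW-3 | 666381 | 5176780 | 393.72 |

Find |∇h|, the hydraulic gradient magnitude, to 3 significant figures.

0.0156

∂h/∂x = (389.27 − 390.15) / (666631 − 666381) = -0.003520
∂h/∂y = (393.72 − 390.15) / (5176780 − 5177015) = -0.01519
|∇h| = √(-0.003520² + -0.01519²) = 0.01559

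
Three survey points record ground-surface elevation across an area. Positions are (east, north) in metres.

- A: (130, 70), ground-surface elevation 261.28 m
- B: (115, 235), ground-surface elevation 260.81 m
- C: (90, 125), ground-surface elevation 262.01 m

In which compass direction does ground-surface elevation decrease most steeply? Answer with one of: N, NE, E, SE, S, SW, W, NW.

With z = a·x + b·y + c and A as origin, the differences give:
  (-15)·a + 165·b = -0.47
  (-40)·a + 55·b = +0.73
Eliminate b (×55 and ×165, subtract): 5775·a = -146.300 → a = ∂z/∂x = -0.02533
Back-substitute: b = ∂z/∂y = -0.005152.
Steepest decrease is along −∇f = (+0.02533 E, +0.005152 N) → east.

E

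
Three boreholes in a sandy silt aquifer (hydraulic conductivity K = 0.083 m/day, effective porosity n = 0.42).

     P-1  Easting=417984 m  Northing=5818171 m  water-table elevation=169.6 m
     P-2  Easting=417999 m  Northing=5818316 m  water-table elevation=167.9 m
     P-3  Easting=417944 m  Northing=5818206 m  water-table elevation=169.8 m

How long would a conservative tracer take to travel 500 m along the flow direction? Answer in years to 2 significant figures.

400 years

Differences from P-1: to P-2 (Δx, Δy, Δh) = (15, 145, -1.7); to P-3 = (-40, 35, +0.2).
Solve a·Δx + b·Δy = Δh: det = 15·35 − (-40)·145 = 6325.
∂h/∂x = [(-1.7)·35 − (+0.2)·145] / 6325 = -0.01399
∂h/∂y = [15·(+0.2) − (-40)·(-1.7)] / 6325 = -0.01028
|∇h| = √(-0.01399² + -0.01028²) = 0.01736
Seepage velocity v = K·i/n = 0.083 × 0.01736 / 0.42 = 0.003431 m/day.
t = 500 / 0.003431 = 1.457e+05 days = 399 years.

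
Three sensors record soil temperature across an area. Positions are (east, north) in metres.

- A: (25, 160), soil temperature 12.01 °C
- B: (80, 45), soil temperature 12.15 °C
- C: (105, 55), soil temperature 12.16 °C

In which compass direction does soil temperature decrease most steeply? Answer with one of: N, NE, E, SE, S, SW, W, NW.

NW

Taking A as reference: B−A = (55, -115, +0.14); C−A = (80, -105, +0.15).
Solve a·Δx + b·Δy = ΔT: det = 55·(-105) − 80·(-115) = 3425.
∂T/∂x = [(+0.14)·(-105) − (+0.15)·(-115)] / 3425 = +0.0007445
∂T/∂y = [55·(+0.15) − 80·(+0.14)] / 3425 = -0.0008613
Steepest decrease is along −∇f = (-0.0007445 E, +0.0008613 N) → northwest.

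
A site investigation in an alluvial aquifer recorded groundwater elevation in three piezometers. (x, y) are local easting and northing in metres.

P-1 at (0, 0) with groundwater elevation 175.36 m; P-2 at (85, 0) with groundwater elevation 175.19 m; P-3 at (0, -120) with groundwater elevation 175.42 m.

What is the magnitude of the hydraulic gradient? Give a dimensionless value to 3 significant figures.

∂h/∂x = (175.19 − 175.36) / (85 − 0) = -0.002000
∂h/∂y = (175.42 − 175.36) / (-120 − 0) = -0.0005000
|∇h| = √(-0.002000² + -0.0005000²) = 0.002062

0.00206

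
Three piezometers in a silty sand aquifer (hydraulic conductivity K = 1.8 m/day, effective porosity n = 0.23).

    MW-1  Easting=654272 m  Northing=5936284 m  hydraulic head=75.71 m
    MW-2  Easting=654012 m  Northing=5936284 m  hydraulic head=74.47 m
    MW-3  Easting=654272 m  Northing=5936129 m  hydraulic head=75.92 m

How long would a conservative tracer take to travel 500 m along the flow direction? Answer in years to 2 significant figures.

35 years

∂h/∂x = (74.47 − 75.71) / (654012 − 654272) = +0.004769
∂h/∂y = (75.92 − 75.71) / (5936129 − 5936284) = -0.001355
|∇h| = √(0.004769² + -0.001355²) = 0.004958
Seepage velocity v = K·i/n = 1.8 × 0.004958 / 0.23 = 0.0388 m/day.
t = 500 / 0.0388 = 1.289e+04 days = 35.3 years.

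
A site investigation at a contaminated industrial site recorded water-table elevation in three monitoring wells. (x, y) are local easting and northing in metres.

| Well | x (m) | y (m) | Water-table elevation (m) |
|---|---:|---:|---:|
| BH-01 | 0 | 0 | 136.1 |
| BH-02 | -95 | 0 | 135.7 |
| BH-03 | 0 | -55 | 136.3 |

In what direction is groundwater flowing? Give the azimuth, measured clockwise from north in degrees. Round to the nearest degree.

311°

∂h/∂x = (135.7 − 136.1) / (-95 − 0) = +0.004211
∂h/∂y = (136.3 − 136.1) / (-55 − 0) = -0.003636
Flow direction (−∇h) has components (-0.004211 E, +0.003636 N).
Azimuth = atan2(E, N) = atan2(-0.004211, +0.003636) = 310.8° ≈ 311°.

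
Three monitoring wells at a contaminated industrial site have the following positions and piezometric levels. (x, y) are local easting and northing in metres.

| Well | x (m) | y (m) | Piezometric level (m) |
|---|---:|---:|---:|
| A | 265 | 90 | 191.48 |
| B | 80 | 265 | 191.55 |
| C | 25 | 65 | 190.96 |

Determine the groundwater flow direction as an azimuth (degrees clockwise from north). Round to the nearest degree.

218°

Three-point gradient (reference A): Δ to B = (-185, 175, +0.07), Δ to C = (-240, -25, -0.52).
∂h/∂x = +0.001914, ∂h/∂y = +0.002424 (det = 46625).
Flow direction (−∇h) has components (-0.001914 E, -0.002424 N).
Azimuth = atan2(E, N) = atan2(-0.001914, -0.002424) = 218.3° ≈ 218°.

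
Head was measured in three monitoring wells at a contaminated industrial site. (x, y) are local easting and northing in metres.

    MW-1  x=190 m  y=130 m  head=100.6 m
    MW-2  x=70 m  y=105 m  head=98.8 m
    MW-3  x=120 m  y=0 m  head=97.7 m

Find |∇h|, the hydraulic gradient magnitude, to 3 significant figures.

Differences from MW-1: to MW-2 (Δx, Δy, Δh) = (-120, -25, -1.8); to MW-3 = (-70, -130, -2.9).
Determinant of the coordinate differences = (-120)·(-130) − (-70)·(-25) = 13850.
∂h/∂x = [(-1.8)·(-130) − (-2.9)·(-25)] / 13850 = +0.01166
∂h/∂y = [(-120)·(-2.9) − (-70)·(-1.8)] / 13850 = +0.01603
|∇h| = √(0.01166² + 0.01603²) = 0.01982

0.0198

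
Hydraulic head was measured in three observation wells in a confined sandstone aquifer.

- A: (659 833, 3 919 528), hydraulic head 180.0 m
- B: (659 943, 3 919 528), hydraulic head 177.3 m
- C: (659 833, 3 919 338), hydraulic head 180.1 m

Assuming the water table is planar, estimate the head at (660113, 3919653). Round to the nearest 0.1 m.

173.1 m

∂h/∂x = (177.3 − 180.0) / (659943 − 659833) = -0.02455
∂h/∂y = (180.1 − 180.0) / (3919338 − 3919528) = -0.0005263
h(660113, 3919653) = 180.0 + (-0.02455)·(280) + (-0.0005263)·(125) = 180.0 -6.873 -0.066 = 173.061 m.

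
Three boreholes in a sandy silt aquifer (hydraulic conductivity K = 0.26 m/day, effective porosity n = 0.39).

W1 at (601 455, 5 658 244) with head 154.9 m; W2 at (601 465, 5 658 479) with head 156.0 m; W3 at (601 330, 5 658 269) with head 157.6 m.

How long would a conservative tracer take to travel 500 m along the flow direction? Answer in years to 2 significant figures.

97 years

Differences from W1: to W2 (Δx, Δy, Δh) = (10, 235, +1.1); to W3 = (-125, 25, +2.7).
Solve a·Δx + b·Δy = Δh: det = 10·25 − (-125)·235 = 29625.
∂h/∂x = [(+1.1)·25 − (+2.7)·235] / 29625 = -0.02049
∂h/∂y = [10·(+2.7) − (-125)·(+1.1)] / 29625 = +0.005553
|∇h| = √(-0.02049² + 0.005553²) = 0.02123
Seepage velocity v = K·i/n = 0.26 × 0.02123 / 0.39 = 0.01415 m/day.
t = 500 / 0.01415 = 3.534e+04 days = 96.8 years.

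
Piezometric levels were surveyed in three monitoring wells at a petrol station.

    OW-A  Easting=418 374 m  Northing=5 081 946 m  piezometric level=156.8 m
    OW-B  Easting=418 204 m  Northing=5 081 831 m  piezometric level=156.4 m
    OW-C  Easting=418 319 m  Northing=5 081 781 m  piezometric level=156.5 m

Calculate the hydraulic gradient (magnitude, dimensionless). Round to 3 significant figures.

Differences from OW-A: to OW-B (Δx, Δy, Δh) = (-170, -115, -0.4); to OW-C = (-55, -165, -0.3).
Determinant of the coordinate differences = (-170)·(-165) − (-55)·(-115) = 21725.
∂h/∂x = [(-0.4)·(-165) − (-0.3)·(-115)] / 21725 = +0.001450
∂h/∂y = [(-170)·(-0.3) − (-55)·(-0.4)] / 21725 = +0.001335
|∇h| = √(0.001450² + 0.001335²) = 0.001971

0.00197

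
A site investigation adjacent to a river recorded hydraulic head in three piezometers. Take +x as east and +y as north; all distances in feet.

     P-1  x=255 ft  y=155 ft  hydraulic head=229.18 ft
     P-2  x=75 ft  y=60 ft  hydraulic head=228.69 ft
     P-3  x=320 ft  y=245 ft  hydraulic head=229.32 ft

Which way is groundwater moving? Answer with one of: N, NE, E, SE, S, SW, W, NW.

W

With h = a·x + b·y + c and P-1 as origin, the differences give:
  (-180)·a + (-95)·b = -0.49
  65·a + 90·b = +0.14
Eliminate b (×90 and ×(-95), subtract): -10025·a = -30.800 → a = ∂h/∂x = +0.003072
Back-substitute: b = ∂h/∂y = -0.0006633.
Flow = −∇h = (-0.003072 east, +0.0006633 north), which points west.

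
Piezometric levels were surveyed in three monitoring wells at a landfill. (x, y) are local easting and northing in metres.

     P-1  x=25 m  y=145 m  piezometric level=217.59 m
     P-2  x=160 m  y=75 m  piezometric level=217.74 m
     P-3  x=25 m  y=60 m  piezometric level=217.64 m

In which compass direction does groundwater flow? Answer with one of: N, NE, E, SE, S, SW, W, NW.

NW

Differences from P-1: to P-2 (Δx, Δy, Δh) = (135, -70, +0.15); to P-3 = (0, -85, +0.05).
Solve a·Δx + b·Δy = Δh: det = 135·(-85) − 0·(-70) = -11475.
∂h/∂x = [(+0.15)·(-85) − (+0.05)·(-70)] / -11475 = +0.0008061
∂h/∂y = [135·(+0.05) − 0·(+0.15)] / -11475 = -0.0005882
Flow = −∇h = (-0.0008061 east, +0.0005882 north), which points northwest.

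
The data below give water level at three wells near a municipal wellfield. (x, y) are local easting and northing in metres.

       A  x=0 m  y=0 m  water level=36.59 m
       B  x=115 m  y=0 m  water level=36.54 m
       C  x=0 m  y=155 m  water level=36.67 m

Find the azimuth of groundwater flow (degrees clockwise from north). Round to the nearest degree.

140°

∂h/∂x = (36.54 − 36.59) / (115 − 0) = -0.0004348
∂h/∂y = (36.67 − 36.59) / (155 − 0) = +0.0005161
Flow direction (−∇h) has components (+0.0004348 E, -0.0005161 N).
Azimuth = atan2(E, N) = atan2(+0.0004348, -0.0005161) = 139.9° ≈ 140°.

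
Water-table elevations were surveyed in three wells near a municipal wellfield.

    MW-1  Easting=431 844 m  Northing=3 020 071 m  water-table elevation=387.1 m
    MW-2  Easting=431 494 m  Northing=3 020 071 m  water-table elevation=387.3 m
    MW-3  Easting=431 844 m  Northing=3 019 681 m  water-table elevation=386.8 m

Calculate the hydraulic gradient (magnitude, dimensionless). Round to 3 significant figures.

0.000958

∂h/∂x = (387.3 − 387.1) / (431494 − 431844) = -0.0005714
∂h/∂y = (386.8 − 387.1) / (3019681 − 3020071) = +0.0007692
|∇h| = √(-0.0005714² + 0.0007692²) = 0.0009582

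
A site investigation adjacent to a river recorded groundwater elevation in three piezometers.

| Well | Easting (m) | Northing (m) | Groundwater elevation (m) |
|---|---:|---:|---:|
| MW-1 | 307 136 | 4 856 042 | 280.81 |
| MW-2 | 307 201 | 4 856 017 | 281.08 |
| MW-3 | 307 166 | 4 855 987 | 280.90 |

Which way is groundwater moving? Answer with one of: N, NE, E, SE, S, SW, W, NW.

With h = a·x + b·y + c and MW-1 as origin, the differences give:
  65·a + (-25)·b = +0.27
  30·a + (-55)·b = +0.09
Eliminate b (×(-55) and ×(-25), subtract): -2825·a = -12.600 → a = ∂h/∂x = +0.004460
Back-substitute: b = ∂h/∂y = +0.0007965.
Flow = −∇h = (-0.004460 east, -0.0007965 north), which points west.

W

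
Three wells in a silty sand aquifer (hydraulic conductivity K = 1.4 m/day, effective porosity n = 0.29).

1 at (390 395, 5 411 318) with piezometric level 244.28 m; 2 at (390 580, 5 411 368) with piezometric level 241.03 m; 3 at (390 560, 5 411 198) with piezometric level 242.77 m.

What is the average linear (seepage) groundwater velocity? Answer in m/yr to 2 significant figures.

Differences from 1: to 2 (Δx, Δy, Δh) = (185, 50, -3.25); to 3 = (165, -120, -1.51).
Determinant of the coordinate differences = 185·(-120) − 165·50 = -30450.
∂h/∂x = [(-3.25)·(-120) − (-1.51)·50] / -30450 = -0.01529
∂h/∂y = [185·(-1.51) − 165·(-3.25)] / -30450 = -0.008437
|∇h| = √(-0.01529² + -0.008437²) = 0.01746
Seepage velocity v = K·i/n = 1.4 × 0.01746 / 0.29 = 0.08429 m/day = 30.79 m/yr.

31 m/yr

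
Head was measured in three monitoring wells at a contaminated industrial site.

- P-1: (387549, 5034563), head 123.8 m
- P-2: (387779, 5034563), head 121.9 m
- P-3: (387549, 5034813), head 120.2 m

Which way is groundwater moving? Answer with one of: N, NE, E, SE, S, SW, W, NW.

∂h/∂x = (121.9 − 123.8) / (387779 − 387549) = -0.008261
∂h/∂y = (120.2 − 123.8) / (5034813 − 5034563) = -0.01440
Flow = −∇h = (+0.008261 east, +0.01440 north), which points northeast.

NE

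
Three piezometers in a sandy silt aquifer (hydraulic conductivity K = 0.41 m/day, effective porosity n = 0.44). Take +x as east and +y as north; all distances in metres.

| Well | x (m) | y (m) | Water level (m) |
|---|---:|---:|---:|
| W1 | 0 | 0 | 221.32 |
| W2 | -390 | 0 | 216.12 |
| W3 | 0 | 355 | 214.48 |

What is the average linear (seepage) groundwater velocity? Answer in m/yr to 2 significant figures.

∂h/∂x = (216.12 − 221.32) / (-390 − 0) = +0.01333
∂h/∂y = (214.48 − 221.32) / (355 − 0) = -0.01927
|∇h| = √(0.01333² + -0.01927²) = 0.02343
Seepage velocity v = K·i/n = 0.41 × 0.02343 / 0.44 = 0.02183 m/day = 7.973 m/yr.

8.0 m/yr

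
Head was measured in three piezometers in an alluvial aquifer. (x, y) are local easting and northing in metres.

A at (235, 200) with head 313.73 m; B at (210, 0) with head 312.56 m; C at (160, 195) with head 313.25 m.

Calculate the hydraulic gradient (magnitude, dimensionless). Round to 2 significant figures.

0.0079

Differences from A: to B (Δx, Δy, Δh) = (-25, -200, -1.17); to C = (-75, -5, -0.48).
Solve a·Δx + b·Δy = Δh: det = (-25)·(-5) − (-75)·(-200) = -14875.
∂h/∂x = [(-1.17)·(-5) − (-0.48)·(-200)] / -14875 = +0.006061
∂h/∂y = [(-25)·(-0.48) − (-75)·(-1.17)] / -14875 = +0.005092
|∇h| = √(0.006061² + 0.005092²) = 0.007916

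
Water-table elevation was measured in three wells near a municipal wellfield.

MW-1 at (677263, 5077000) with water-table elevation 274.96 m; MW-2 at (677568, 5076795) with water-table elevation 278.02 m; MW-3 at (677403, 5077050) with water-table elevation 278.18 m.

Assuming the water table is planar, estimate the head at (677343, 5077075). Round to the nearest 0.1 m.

Differences from MW-1: to MW-2 (Δx, Δy, Δh) = (305, -205, +3.06); to MW-3 = (140, 50, +3.22).
Determinant of the coordinate differences = 305·50 − 140·(-205) = 43950.
∂h/∂x = [(+3.06)·50 − (+3.22)·(-205)] / 43950 = +0.01850
∂h/∂y = [305·(+3.22) − 140·(+3.06)] / 43950 = +0.01260
h(677343, 5077075) = 274.96 + (+0.01850)·(80) + (+0.01260)·(75) = 274.96 +1.480 +0.945 = 277.385 m.

277.4 m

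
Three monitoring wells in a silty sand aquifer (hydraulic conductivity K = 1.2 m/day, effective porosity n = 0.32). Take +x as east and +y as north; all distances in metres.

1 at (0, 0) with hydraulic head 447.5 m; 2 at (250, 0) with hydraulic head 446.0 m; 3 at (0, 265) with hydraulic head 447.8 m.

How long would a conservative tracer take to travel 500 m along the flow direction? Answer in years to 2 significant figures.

60 years

∂h/∂x = (446.0 − 447.5) / (250 − 0) = -0.006000
∂h/∂y = (447.8 − 447.5) / (265 − 0) = +0.001132
|∇h| = √(-0.006000² + 0.001132²) = 0.006106
Seepage velocity v = K·i/n = 1.2 × 0.006106 / 0.32 = 0.0229 m/day.
t = 500 / 0.0229 = 2.183e+04 days = 59.8 years.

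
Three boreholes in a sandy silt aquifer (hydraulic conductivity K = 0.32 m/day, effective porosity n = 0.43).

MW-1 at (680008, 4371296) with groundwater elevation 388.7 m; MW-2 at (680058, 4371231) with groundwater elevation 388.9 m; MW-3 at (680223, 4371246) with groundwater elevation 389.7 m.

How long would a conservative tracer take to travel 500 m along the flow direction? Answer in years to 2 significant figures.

With h = a·x + b·y + c and MW-1 as origin, the differences give:
  50·a + (-65)·b = +0.2
  215·a + (-50)·b = +1.0
Eliminate b (×(-50) and ×(-65), subtract): 11475·a = 55.00 → a = ∂h/∂x = +0.004793
Back-substitute: b = ∂h/∂y = +0.0006100.
|∇h| = √(0.004793² + 0.0006100²) = 0.004832
Seepage velocity v = K·i/n = 0.32 × 0.004832 / 0.43 = 0.003596 m/day.
t = 500 / 0.003596 = 1.39e+05 days = 381 years.

380 years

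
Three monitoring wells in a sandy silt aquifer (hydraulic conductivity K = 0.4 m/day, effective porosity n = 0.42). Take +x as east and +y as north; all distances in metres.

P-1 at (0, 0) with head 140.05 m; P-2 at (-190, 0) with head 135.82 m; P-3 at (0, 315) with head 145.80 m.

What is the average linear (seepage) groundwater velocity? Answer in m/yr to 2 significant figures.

10 m/yr

∂h/∂x = (135.82 − 140.05) / (-190 − 0) = +0.02226
∂h/∂y = (145.80 − 140.05) / (315 − 0) = +0.01825
|∇h| = √(0.02226² + 0.01825²) = 0.02878
Seepage velocity v = K·i/n = 0.4 × 0.02878 / 0.42 = 0.02741 m/day = 10.01 m/yr.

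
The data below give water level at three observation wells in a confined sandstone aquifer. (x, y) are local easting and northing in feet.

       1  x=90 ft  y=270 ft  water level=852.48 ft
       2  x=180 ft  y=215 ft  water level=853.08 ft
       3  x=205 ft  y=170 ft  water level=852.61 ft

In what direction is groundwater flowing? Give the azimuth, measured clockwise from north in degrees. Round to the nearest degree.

223°

With h = a·x + b·y + c and 1 as origin, the differences give:
  90·a + (-55)·b = +0.60
  115·a + (-100)·b = +0.13
Eliminate b (×(-100) and ×(-55), subtract): -2675·a = -52.850 → a = ∂h/∂x = +0.01976
Back-substitute: b = ∂h/∂y = +0.02142.
Flow direction (−∇h) has components (-0.01976 E, -0.02142 N).
Azimuth = atan2(E, N) = atan2(-0.01976, -0.02142) = 222.7° ≈ 223°.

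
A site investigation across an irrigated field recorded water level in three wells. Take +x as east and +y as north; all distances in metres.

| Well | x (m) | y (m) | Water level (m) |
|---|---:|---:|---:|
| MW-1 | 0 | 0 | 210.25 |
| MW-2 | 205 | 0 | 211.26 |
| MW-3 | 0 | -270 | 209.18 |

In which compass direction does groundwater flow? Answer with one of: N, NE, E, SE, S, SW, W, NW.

∂h/∂x = (211.26 − 210.25) / (205 − 0) = +0.004927
∂h/∂y = (209.18 − 210.25) / (-270 − 0) = +0.003963
Flow = −∇h = (-0.004927 east, -0.003963 north), which points southwest.

SW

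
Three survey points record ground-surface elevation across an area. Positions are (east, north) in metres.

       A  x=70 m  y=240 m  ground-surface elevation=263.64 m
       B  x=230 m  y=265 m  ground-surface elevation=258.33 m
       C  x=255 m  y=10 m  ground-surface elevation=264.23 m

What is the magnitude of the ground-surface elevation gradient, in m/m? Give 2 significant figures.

Taking A as reference: B−A = (160, 25, -5.31); C−A = (185, -230, +0.59).
Determinant of the coordinate differences = 160·(-230) − 185·25 = -41425.
∂z/∂x = [(-5.31)·(-230) − (+0.59)·25] / -41425 = -0.02913
∂z/∂y = [160·(+0.59) − 185·(-5.31)] / -41425 = -0.02599
|∇f| = √(-0.02913² + -0.02599²) = 0.03904 m/m

0.039 m/m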